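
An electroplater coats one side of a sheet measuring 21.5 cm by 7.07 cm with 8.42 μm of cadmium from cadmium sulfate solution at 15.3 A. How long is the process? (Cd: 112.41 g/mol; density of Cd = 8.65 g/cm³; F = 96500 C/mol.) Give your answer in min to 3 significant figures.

Plated area = 21.5 × 7.07 = 152.0 cm²
Volume = 152.0 × 8.42×10⁻⁴ cm = 0.1280 cm³
m(Cd) = 0.1280 × 8.65 = 1.107 g
n(Cd) = 1.107 / 112.41 = 0.009848 mol; n(e⁻) = 2 × 0.009848 = 0.01970 mol
Q = 0.01970 × 96500 = 1901 C
t = 1901 / 15.3 = 124.2 s = 2.07 min

2.07 min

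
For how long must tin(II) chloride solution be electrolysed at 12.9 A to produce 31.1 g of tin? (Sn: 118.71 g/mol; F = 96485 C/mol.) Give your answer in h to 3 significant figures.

n(Sn) = 31.1 / 118.71 = 0.2620 mol
Sn²⁺ + 2e⁻ → Sn, so n(e⁻) = 2 × 0.2620 = 0.5240 mol
Q = 0.5240 × 96485 = 50560 C
t = Q / I = 50560 / 12.9 = 3919 s = 1.09 h

1.09 h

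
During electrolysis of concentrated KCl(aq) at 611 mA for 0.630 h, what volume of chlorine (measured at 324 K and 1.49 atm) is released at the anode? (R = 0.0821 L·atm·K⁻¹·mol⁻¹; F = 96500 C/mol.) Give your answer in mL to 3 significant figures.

128 mL

Q = 0.611 A × 2268 s = 1386 C
Moles of electrons = 1386 / 96500 = 0.01436 mol
2Cl⁻ → Cl₂ + 2e⁻, so n(Cl₂) = 0.01436 / 2 = 0.007180 mol
V = nRT/P = 0.007180 × 0.0821 × 324 / 1.49 = 0.1282 L
= 128 mL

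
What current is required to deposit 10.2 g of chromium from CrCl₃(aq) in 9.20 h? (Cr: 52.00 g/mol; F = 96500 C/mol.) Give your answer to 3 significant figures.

n(Cr) = 10.2 / 52.00 = 0.1962 mol
Cr³⁺ + 3e⁻ → Cr, so n(e⁻) = 3 × 0.1962 = 0.5886 mol
Q = 0.5886 × 96500 = 56800 C
I = Q / t = 56800 / 33120 s = 1.71 A

1.71 A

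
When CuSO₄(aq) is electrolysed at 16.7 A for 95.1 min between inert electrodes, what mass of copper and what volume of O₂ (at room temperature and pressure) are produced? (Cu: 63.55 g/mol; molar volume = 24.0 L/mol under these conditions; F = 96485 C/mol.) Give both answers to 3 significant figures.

Q = 16.7 × 5706 = 95290 C; n(e⁻) = 95290 / 96485 = 0.9876 mol
Cathode: Cu²⁺ + 2e⁻ → Cu → n(Cu) = 0.9876/2 = 0.4938 mol → 31.4 g
Anode: 2H₂O → O₂ + 4H⁺ + 4e⁻ → n(O₂) = 0.9876/4 = 0.2469 mol → 5.93 L

31.4 g Cu; 5.93 L O₂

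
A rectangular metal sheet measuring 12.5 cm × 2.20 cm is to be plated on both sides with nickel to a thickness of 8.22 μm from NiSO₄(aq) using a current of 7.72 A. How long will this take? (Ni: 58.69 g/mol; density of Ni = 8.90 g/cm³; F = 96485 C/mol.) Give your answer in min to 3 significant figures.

Plated area = 2 × 12.5 × 2.20 = 55.00 cm²
Volume = 55.00 × 8.22×10⁻⁴ cm = 0.04521 cm³
m(Ni) = 0.04521 × 8.90 = 0.4024 g
n(Ni) = 0.4024 / 58.69 = 0.006856 mol; n(e⁻) = 2 × 0.006856 = 0.01371 mol
Q = 0.01371 × 96485 = 1323 C
t = 1323 / 7.72 = 171.4 s = 2.86 min

2.86 min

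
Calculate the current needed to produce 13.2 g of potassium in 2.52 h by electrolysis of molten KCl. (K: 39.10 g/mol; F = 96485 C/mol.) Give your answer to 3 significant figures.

n(K) = 13.2 / 39.10 = 0.3376 mol
K⁺ + e⁻ → K, so n(e⁻) = 0.3376 mol
Q = 0.3376 × 96485 = 32570 C
I = Q / t = 32570 / 9072 s = 3.59 A

3.59 A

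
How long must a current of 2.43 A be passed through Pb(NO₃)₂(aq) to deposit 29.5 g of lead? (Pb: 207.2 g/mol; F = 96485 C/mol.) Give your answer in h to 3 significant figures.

n(Pb) = 29.5 / 207.2 = 0.1424 mol
Pb²⁺ + 2e⁻ → Pb, so n(e⁻) = 2 × 0.1424 = 0.2848 mol
Q = 0.2848 × 96485 = 27480 C
t = Q / I = 27480 / 2.43 = 11310 s = 3.14 h

3.14 h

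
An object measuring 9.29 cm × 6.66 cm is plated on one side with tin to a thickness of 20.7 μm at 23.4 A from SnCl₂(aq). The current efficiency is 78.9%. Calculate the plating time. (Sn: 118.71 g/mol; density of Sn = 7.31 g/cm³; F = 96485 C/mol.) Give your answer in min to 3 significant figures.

1.37 min

Plated area = 9.29 × 6.66 = 61.87 cm²
Volume = 61.87 × 20.7×10⁻⁴ cm = 0.1281 cm³
m(Sn) = 0.1281 × 7.31 = 0.9364 g
n(Sn) = 0.9364 / 118.71 = 0.007888 mol; n(e⁻) = 2 × 0.007888 = 0.01578 mol
Q = 0.01578 × 96485 / 0.789 = 1930 C
t = 1930 / 23.4 = 82.48 s = 1.37 min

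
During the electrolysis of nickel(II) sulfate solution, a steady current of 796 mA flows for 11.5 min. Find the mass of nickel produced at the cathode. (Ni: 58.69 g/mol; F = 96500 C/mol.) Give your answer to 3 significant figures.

0.167 g

Q = It = 0.796 × 690 = 549.2 C
Moles of electrons = 549.2 / 96500 = 0.005691 mol
Ni²⁺ + 2e⁻ → Ni, so n(Ni) = 0.005691 / 2 = 0.002846 mol
m = 0.002846 × 58.69 = 0.167 g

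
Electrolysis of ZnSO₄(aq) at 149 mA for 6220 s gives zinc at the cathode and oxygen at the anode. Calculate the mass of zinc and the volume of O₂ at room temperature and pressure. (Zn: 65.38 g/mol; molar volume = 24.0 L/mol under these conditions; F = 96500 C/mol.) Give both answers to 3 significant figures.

0.314 g Zn; 0.0576 L O₂

Q = 0.149 × 6220 = 926.8 C; n(e⁻) = 926.8 / 96500 = 0.009604 mol
Cathode: Zn²⁺ + 2e⁻ → Zn → n(Zn) = 0.009604/2 = 0.004802 mol → 0.314 g
Anode: 2H₂O → O₂ + 4H⁺ + 4e⁻ → n(O₂) = 0.009604/4 = 0.002401 mol → 0.0576 L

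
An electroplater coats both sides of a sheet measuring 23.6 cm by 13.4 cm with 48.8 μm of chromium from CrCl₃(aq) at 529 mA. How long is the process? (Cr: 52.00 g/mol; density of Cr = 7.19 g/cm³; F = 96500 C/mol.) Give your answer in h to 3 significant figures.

Plated area = 2 × 23.6 × 13.4 = 632.5 cm²
Volume = 632.5 × 48.8×10⁻⁴ cm = 3.087 cm³
m(Cr) = 3.087 × 7.19 = 22.20 g
n(Cr) = 22.20 / 52.00 = 0.4269 mol; n(e⁻) = 3 × 0.4269 = 1.281 mol
Q = 1.281 × 96500 = 1.236×10^5 C
t = 1.236×10^5 / 0.529 = 2.336×10^5 s = 64.9 h

64.9 h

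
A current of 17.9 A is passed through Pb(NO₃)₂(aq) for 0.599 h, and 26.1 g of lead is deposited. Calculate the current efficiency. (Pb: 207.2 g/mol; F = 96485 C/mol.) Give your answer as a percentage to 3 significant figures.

Q = 17.9 × 2156.4 = 38600 C
n(e⁻) = 38600 / 96485 = 0.4001 mol
Pb²⁺ + 2e⁻ → Pb, so theoretical n(Pb) = 0.2001 mol → 41.46 g
Efficiency = 26.1 / 41.46 = 0.6295 = 63.0%

63.0%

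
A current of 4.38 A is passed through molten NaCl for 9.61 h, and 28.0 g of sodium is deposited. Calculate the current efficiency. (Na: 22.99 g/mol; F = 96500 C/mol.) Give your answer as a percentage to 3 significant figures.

77.6%

Q = 4.38 × 34596 = 1.515×10^5 C
n(e⁻) = 1.515×10^5 / 96500 = 1.570 mol
Na⁺ + e⁻ → Na, so theoretical n(Na) = 1.570 mol → 36.09 g
Efficiency = 28.0 / 36.09 = 0.7758 = 77.6%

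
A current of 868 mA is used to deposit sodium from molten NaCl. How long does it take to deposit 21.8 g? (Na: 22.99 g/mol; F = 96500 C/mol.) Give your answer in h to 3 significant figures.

n(Na) = 21.8 / 22.99 = 0.9482 mol
Na⁺ + e⁻ → Na, so n(e⁻) = 0.9482 mol
Q = 0.9482 × 96500 = 91500 C
t = Q / I = 91500 / 0.868 = 1.054×10^5 s = 29.3 h

29.3 h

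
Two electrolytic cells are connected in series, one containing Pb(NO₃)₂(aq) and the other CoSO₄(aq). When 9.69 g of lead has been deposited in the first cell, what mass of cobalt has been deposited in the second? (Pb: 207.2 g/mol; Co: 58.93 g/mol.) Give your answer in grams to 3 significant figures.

n(Pb) = 9.69 / 207.2 = 0.04677 mol
Pb²⁺ + 2e⁻ → Pb, so n(e⁻) = 2 × 0.04677 = 0.09354 mol
Since the cells are in series, n(e⁻) in the Co cell is also 0.09354 mol.
Co²⁺ + 2e⁻ → Co, so n(Co) = 0.09354 / 2 = 0.04677 mol
m(Co) = 0.04677 × 58.93 = 2.76 g

2.76 g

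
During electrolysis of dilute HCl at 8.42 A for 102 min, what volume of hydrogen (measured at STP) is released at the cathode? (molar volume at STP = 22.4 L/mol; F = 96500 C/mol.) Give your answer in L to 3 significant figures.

5.98 L

Q = It = 8.42 × 6120 = 51530 C
n(e⁻) = 51530 / 96500 = 0.5340 mol
2H⁺ + 2e⁻ → H₂, so n(H₂) = 0.5340 / 2 = 0.2670 mol
V = 0.2670 × 22.4 = 5.981 L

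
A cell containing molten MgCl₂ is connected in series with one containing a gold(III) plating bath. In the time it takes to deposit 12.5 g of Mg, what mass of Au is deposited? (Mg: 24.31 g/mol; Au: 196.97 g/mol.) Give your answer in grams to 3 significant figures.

67.5 g

n(Mg) = 12.5 / 24.31 = 0.5142 mol
Mg²⁺ + 2e⁻ → Mg, so n(e⁻) = 2 × 0.5142 = 1.028 mol
Same current for the same time ⇒ same n(e⁻) = 1.028 mol in both cells.
Au³⁺ + 3e⁻ → Au, so n(Au) = 1.028 / 3 = 0.3427 mol
m(Au) = 0.3427 × 196.97 = 67.5 g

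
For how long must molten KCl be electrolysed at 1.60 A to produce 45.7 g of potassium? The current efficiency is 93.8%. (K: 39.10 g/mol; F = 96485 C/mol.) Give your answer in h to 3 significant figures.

n(K) = 45.7 / 39.10 = 1.169 mol
K⁺ + e⁻ → K, so n(e⁻) = 1.169 mol
Q = 1.169 × 96485 / 0.938 = 1.202×10^5 C
t = Q / I = 1.202×10^5 / 1.60 = 75130 s = 20.9 h

20.9 h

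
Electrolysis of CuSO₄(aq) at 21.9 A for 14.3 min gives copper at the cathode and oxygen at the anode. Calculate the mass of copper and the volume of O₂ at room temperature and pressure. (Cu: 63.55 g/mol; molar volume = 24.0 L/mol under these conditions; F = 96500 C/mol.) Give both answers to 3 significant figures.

Q = 21.9 × 858 = 18790 C; n(e⁻) = 18790 / 96500 = 0.1947 mol
Cathode: Cu²⁺ + 2e⁻ → Cu → n(Cu) = 0.1947/2 = 0.09735 mol → 6.19 g
Anode: 2H₂O → O₂ + 4H⁺ + 4e⁻ → n(O₂) = 0.1947/4 = 0.04868 mol → 1.17 L

6.19 g Cu; 1.17 L O₂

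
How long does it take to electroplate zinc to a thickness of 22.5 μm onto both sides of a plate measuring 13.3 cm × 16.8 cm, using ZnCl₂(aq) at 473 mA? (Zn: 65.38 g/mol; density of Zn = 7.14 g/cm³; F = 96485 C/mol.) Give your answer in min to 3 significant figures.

747 min

Plated area = 2 × 13.3 × 16.8 = 446.9 cm²
Volume = 446.9 × 22.5×10⁻⁴ cm = 1.006 cm³
m(Zn) = 1.006 × 7.14 = 7.183 g
n(Zn) = 7.183 / 65.38 = 0.1099 mol; n(e⁻) = 2 × 0.1099 = 0.2198 mol
Q = 0.2198 × 96485 = 21210 C
t = 21210 / 0.473 = 44840 s = 747 min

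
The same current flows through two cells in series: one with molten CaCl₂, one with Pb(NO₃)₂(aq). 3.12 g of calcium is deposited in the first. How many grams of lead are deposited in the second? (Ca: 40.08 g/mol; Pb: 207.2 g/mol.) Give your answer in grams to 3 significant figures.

16.1 g

n(Ca) = 3.12 / 40.08 = 0.07784 mol
Ca²⁺ + 2e⁻ → Ca, so n(e⁻) = 2 × 0.07784 = 0.1557 mol
In series, the same 0.1557 mol of electrons flows through the second cell.
Pb²⁺ + 2e⁻ → Pb, so n(Pb) = 0.1557 / 2 = 0.07785 mol
m(Pb) = 0.07785 × 207.2 = 16.1 g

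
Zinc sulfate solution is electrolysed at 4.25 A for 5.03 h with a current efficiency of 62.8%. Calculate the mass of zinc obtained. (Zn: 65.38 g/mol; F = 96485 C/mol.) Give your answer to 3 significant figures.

Q = 4.25 × 18108 = 76960 C
n(e⁻) = 76960 / 96485 = 0.7976 mol
Zn²⁺ + 2e⁻ → Zn, so theoretical m(Zn) = 0.3988 × 65.38 = 26.07 g
Actual mass = 62.8% × 26.07 = 16.4 g

16.4 g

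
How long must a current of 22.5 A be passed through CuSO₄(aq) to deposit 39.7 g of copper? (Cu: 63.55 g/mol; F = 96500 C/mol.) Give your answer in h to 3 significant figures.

n(Cu) = 39.7 / 63.55 = 0.6247 mol
Cu²⁺ + 2e⁻ → Cu, so n(e⁻) = 2 × 0.6247 = 1.249 mol
Q = 1.249 × 96500 = 1.205×10^5 C
t = Q / I = 1.205×10^5 / 22.5 = 5356 s = 1.49 h

1.49 h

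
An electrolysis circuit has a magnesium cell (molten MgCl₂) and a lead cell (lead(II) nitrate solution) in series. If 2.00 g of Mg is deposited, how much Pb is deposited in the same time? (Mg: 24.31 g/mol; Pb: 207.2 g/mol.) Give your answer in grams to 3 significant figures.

17.0 g

n(Mg) = 2.00 / 24.31 = 0.08227 mol
Mg²⁺ + 2e⁻ → Mg, so n(e⁻) = 2 × 0.08227 = 0.1645 mol
Since the cells are in series, n(e⁻) in the Pb cell is also 0.1645 mol.
Pb²⁺ + 2e⁻ → Pb, so n(Pb) = 0.1645 / 2 = 0.08225 mol
m(Pb) = 0.08225 × 207.2 = 17.0 g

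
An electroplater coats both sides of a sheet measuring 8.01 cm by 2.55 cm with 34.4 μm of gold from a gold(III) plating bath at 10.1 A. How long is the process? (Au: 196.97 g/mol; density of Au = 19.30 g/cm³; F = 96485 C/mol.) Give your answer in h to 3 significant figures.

Plated area = 2 × 8.01 × 2.55 = 40.85 cm²
Volume = 40.85 × 34.4×10⁻⁴ cm = 0.1405 cm³
m(Au) = 0.1405 × 19.30 = 2.712 g
n(Au) = 2.712 / 196.97 = 0.01377 mol; n(e⁻) = 3 × 0.01377 = 0.04131 mol
Q = 0.04131 × 96485 = 3986 C
t = 3986 / 10.1 = 394.7 s = 0.110 h

0.110 h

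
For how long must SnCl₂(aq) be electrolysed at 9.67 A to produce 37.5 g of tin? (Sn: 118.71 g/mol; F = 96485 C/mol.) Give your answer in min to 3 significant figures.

105 min

n(Sn) = 37.5 / 118.71 = 0.3159 mol
Sn²⁺ + 2e⁻ → Sn, so n(e⁻) = 2 × 0.3159 = 0.6318 mol
Q = 0.6318 × 96485 = 60960 C
t = Q / I = 60960 / 9.67 = 6304 s = 105 min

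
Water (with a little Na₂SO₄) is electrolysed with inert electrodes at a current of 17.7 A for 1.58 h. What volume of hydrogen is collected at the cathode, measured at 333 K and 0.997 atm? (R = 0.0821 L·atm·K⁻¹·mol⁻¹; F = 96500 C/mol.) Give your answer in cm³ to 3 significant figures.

Q = 17.7 A × 5688 s = 1.007×10^5 C
n(e⁻) = Q/F = 1.007×10^5/96500 = 1.044 mol
2H⁺ + 2e⁻ → H₂, so n(H₂) = 1.044 / 2 = 0.5220 mol
V = nRT/P = 0.5220 × 0.0821 × 333 / 0.997 = 14.31 L
= 14300 cm³

14300 cm³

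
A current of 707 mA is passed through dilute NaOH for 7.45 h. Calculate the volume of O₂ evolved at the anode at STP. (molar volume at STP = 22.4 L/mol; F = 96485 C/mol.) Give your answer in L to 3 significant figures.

Charge passed = 0.707 × 26820 = 18960 C
Moles of electrons = 18960 / 96485 = 0.1965 mol
2H₂O → O₂ + 4H⁺ + 4e⁻, so n(O₂) = 0.1965 / 4 = 0.04913 mol
V = 0.04913 × 22.4 = 1.101 L

1.10 L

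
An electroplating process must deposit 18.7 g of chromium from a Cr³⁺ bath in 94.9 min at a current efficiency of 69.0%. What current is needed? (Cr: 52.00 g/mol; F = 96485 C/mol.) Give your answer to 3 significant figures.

n(Cr) = 18.7 / 52.00 = 0.3596 mol
Cr³⁺ + 3e⁻ → Cr, so n(e⁻) = 3 × 0.3596 = 1.079 mol
Q = 1.079 × 96485 / 0.690 = 1.509×10^5 C
I = Q / t = 1.509×10^5 / 5694 s = 26.5 A

26.5 A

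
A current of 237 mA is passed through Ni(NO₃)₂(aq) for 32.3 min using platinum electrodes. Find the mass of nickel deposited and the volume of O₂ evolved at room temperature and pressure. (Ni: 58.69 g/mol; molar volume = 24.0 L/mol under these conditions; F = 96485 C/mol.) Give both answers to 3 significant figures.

Q = 0.237 × 1938 = 459.3 C; n(e⁻) = 459.3 / 96485 = 0.004760 mol
Cathode: Ni²⁺ + 2e⁻ → Ni → n(Ni) = 0.004760/2 = 0.002380 mol → 0.140 g
Anode: 2H₂O → O₂ + 4H⁺ + 4e⁻ → n(O₂) = 0.004760/4 = 0.001190 mol → 0.0286 L

0.140 g Ni; 0.0286 L O₂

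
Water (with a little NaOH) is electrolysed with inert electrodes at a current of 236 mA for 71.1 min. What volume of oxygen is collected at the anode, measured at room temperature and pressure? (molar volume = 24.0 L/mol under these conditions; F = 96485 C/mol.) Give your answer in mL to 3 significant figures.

62.6 mL

Charge passed = 0.236 × 4266 = 1007 C
n(e⁻) = Q/F = 1007/96485 = 0.01044 mol
2H₂O → O₂ + 4H⁺ + 4e⁻, so n(O₂) = 0.01044 / 4 = 0.002610 mol
V = 0.002610 × 24.0 = 0.06264 L
= 62.6 mL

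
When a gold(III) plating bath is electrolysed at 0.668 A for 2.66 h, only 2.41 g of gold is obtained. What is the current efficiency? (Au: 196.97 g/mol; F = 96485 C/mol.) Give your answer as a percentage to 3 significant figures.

Q = 0.668 × 9576 = 6397 C
n(e⁻) = 6397 / 96485 = 0.06630 mol
Au³⁺ + 3e⁻ → Au, so theoretical n(Au) = 0.02210 mol → 4.353 g
Efficiency = 2.41 / 4.353 = 0.5536 = 55.4%

55.4%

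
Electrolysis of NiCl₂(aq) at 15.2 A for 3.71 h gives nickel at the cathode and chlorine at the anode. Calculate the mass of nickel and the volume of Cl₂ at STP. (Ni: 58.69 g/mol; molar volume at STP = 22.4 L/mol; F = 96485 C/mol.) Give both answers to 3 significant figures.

61.7 g Ni; 23.6 L Cl₂

Q = 15.2 × 13356 = 2.030×10^5 C; n(e⁻) = 2.030×10^5 / 96485 = 2.104 mol
Cathode: Ni²⁺ + 2e⁻ → Ni → n(Ni) = 2.104/2 = 1.052 mol → 61.7 g
Anode: 2Cl⁻ → Cl₂ + 2e⁻ → n(Cl₂) = 2.104/2 = 1.052 mol → 23.6 L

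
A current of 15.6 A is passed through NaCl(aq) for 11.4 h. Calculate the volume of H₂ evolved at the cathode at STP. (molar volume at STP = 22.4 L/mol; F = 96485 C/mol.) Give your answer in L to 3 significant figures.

74.3 L

Charge passed = 15.6 × 41040 = 6.402×10^5 C
Moles of electrons = 6.402×10^5 / 96485 = 6.635 mol
2H⁺ + 2e⁻ → H₂, so n(H₂) = 6.635 / 2 = 3.318 mol
V = 3.318 × 22.4 = 74.32 L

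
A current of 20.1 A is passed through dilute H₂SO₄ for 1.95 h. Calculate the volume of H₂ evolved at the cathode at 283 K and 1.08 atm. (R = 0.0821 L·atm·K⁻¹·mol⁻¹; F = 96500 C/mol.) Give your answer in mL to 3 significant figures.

Charge passed = 20.1 × 7020 = 1.411×10^5 C
n(e⁻) = Q/F = 1.411×10^5/96500 = 1.462 mol
2H⁺ + 2e⁻ → H₂, so n(H₂) = 1.462 / 2 = 0.7310 mol
V = nRT/P = 0.7310 × 0.0821 × 283 / 1.08 = 15.73 L
= 15700 mL

15700 mL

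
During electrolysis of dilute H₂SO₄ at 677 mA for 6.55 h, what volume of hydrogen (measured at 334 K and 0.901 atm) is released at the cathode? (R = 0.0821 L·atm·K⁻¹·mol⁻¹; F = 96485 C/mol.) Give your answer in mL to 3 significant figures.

Charge passed = 0.677 × 23580 = 15960 C
n(e⁻) = 15960 / 96485 = 0.1654 mol
2H⁺ + 2e⁻ → H₂, so n(H₂) = 0.1654 / 2 = 0.08270 mol
V = nRT/P = 0.08270 × 0.0821 × 334 / 0.901 = 2.517 L
= 2520 mL

2520 mL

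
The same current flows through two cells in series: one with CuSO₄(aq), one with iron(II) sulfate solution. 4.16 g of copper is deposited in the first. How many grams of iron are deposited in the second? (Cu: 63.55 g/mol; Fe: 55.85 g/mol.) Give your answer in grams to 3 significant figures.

n(Cu) = 4.16 / 63.55 = 0.06546 mol
Cu²⁺ + 2e⁻ → Cu, so n(e⁻) = 2 × 0.06546 = 0.1309 mol
Same current for the same time ⇒ same n(e⁻) = 0.1309 mol in both cells.
Fe²⁺ + 2e⁻ → Fe, so n(Fe) = 0.1309 / 2 = 0.06545 mol
m(Fe) = 0.06545 × 55.85 = 3.66 g

3.66 g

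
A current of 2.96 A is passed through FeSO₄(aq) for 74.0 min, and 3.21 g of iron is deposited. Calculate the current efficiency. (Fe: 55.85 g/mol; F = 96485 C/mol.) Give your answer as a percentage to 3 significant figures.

Q = 2.96 × 4440 = 13140 C
n(e⁻) = 13140 / 96485 = 0.1362 mol
Fe²⁺ + 2e⁻ → Fe, so theoretical n(Fe) = 0.06810 mol → 3.803 g
Efficiency = 3.21 / 3.803 = 0.8441 = 84.4%

84.4%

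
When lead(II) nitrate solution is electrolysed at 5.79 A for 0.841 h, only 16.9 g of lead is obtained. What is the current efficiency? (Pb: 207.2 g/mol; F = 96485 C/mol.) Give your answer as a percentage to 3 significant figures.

89.8%

Q = 5.79 × 3027.6 = 17530 C
n(e⁻) = 17530 / 96485 = 0.1817 mol
Pb²⁺ + 2e⁻ → Pb, so theoretical n(Pb) = 0.09085 mol → 18.82 g
Efficiency = 16.9 / 18.82 = 0.8980 = 89.8%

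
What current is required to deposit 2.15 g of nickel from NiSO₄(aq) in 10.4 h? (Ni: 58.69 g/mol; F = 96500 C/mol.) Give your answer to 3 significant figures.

n(Ni) = 2.15 / 58.69 = 0.03663 mol
Ni²⁺ + 2e⁻ → Ni, so n(e⁻) = 2 × 0.03663 = 0.07326 mol
Q = 0.07326 × 96500 = 7070 C
I = Q / t = 7070 / 37440 s = 0.189 A

0.189 A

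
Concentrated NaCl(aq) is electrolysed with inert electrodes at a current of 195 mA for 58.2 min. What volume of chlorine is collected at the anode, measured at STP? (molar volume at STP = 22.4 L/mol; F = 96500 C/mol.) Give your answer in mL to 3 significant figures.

79.0 mL

Q = 0.195 A × 3492 s = 680.9 C
n(e⁻) = 680.9 / 96500 = 0.007056 mol
2Cl⁻ → Cl₂ + 2e⁻, so n(Cl₂) = 0.007056 / 2 = 0.003528 mol
V = 0.003528 × 22.4 = 0.07903 L
= 79.0 mL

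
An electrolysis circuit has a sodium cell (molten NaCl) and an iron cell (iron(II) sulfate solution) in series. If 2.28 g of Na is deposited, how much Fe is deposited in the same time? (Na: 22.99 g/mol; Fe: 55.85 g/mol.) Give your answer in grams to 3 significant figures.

2.77 g

n(Na) = 2.28 / 22.99 = 0.09917 mol
Na⁺ + e⁻ → Na, so n(e⁻) = 0.09917 mol
The cells are in series, so the same charge (and hence the same n(e⁻) = 0.09917 mol) passes through both.
Fe²⁺ + 2e⁻ → Fe, so n(Fe) = 0.09917 / 2 = 0.04959 mol
m(Fe) = 0.04959 × 55.85 = 2.77 g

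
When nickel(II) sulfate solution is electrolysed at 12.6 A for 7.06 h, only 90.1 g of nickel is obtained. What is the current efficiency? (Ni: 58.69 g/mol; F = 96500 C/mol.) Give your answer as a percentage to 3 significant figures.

Q = 12.6 × 25416 = 3.202×10^5 C
n(e⁻) = 3.202×10^5 / 96500 = 3.318 mol
Ni²⁺ + 2e⁻ → Ni, so theoretical n(Ni) = 1.659 mol → 97.37 g
Efficiency = 90.1 / 97.37 = 0.9253 = 92.5%

92.5%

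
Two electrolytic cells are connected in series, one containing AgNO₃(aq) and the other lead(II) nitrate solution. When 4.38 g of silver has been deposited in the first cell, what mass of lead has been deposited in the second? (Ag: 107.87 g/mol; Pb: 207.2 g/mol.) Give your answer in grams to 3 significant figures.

4.21 g

n(Ag) = 4.38 / 107.87 = 0.04060 mol
Ag⁺ + e⁻ → Ag, so n(e⁻) = 0.04060 mol
Since the cells are in series, n(e⁻) in the Pb cell is also 0.04060 mol.
Pb²⁺ + 2e⁻ → Pb, so n(Pb) = 0.04060 / 2 = 0.02030 mol
m(Pb) = 0.02030 × 207.2 = 4.21 g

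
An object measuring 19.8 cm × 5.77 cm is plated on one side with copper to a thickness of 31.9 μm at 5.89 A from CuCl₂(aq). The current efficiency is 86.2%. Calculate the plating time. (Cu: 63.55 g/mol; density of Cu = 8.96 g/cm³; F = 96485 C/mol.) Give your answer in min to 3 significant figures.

Plated area = 19.8 × 5.77 = 114.2 cm²
Volume = 114.2 × 31.9×10⁻⁴ cm = 0.3643 cm³
m(Cu) = 0.3643 × 8.96 = 3.264 g
n(Cu) = 3.264 / 63.55 = 0.05136 mol; n(e⁻) = 2 × 0.05136 = 0.1027 mol
Q = 0.1027 × 96485 / 0.862 = 11500 C
t = 11500 / 5.89 = 1952 s = 32.5 min

32.5 min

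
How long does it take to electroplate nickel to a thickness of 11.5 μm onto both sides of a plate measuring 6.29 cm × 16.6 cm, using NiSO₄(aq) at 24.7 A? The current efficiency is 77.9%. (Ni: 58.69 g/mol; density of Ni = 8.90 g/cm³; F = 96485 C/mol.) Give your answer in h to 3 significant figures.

Plated area = 2 × 6.29 × 16.6 = 208.8 cm²
Volume = 208.8 × 11.5×10⁻⁴ cm = 0.2401 cm³
m(Ni) = 0.2401 × 8.90 = 2.137 g
n(Ni) = 2.137 / 58.69 = 0.03641 mol; n(e⁻) = 2 × 0.03641 = 0.07282 mol
Q = 0.07282 × 96485 / 0.779 = 9019 C
t = 9019 / 24.7 = 365.1 s = 0.101 h

0.101 h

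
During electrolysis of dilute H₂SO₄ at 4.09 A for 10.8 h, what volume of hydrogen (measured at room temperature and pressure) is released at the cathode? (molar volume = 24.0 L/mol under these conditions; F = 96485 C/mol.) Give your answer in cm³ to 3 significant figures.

Q = 4.09 A × 38880 s = 1.590×10^5 C
n(e⁻) = 1.590×10^5 / 96485 = 1.648 mol
2H⁺ + 2e⁻ → H₂, so n(H₂) = 1.648 / 2 = 0.8240 mol
V = 0.8240 × 24.0 = 19.78 L
= 19800 cm³

19800 cm³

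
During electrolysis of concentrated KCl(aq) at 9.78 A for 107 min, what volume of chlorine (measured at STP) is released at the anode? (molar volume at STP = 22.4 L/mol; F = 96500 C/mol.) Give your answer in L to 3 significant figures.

Charge passed = 9.78 × 6420 = 62790 C
n(e⁻) = Q/F = 62790/96500 = 0.6507 mol
2Cl⁻ → Cl₂ + 2e⁻, so n(Cl₂) = 0.6507 / 2 = 0.3254 mol
V = 0.3254 × 22.4 = 7.289 L

7.29 L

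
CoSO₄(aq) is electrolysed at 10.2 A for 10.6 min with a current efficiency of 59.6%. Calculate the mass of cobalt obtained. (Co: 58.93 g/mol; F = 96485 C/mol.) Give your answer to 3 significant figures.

1.18 g

Q = 10.2 × 636 = 6487 C
n(e⁻) = 6487 / 96485 = 0.06723 mol
Co²⁺ + 2e⁻ → Co, so theoretical m(Co) = 0.03362 × 58.93 = 1.981 g
Actual mass = 59.6% × 1.981 = 1.18 g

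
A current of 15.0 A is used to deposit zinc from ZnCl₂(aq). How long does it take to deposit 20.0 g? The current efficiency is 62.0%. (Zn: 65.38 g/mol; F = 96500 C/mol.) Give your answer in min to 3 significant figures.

n(Zn) = 20.0 / 65.38 = 0.3059 mol
Zn²⁺ + 2e⁻ → Zn, so n(e⁻) = 2 × 0.3059 = 0.6118 mol
Q = 0.6118 × 96500 / 0.620 = 95220 C
t = Q / I = 95220 / 15.0 = 6348 s = 106 min

106 min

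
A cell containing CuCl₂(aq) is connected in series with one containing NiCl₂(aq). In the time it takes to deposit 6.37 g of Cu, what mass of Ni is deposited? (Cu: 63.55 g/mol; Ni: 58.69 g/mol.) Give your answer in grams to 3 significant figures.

5.88 g

n(Cu) = 6.37 / 63.55 = 0.1002 mol
Cu²⁺ + 2e⁻ → Cu, so n(e⁻) = 2 × 0.1002 = 0.2004 mol
The cells are in series, so the same charge (and hence the same n(e⁻) = 0.2004 mol) passes through both.
Ni²⁺ + 2e⁻ → Ni, so n(Ni) = 0.2004 / 2 = 0.1002 mol
m(Ni) = 0.1002 × 58.69 = 5.88 g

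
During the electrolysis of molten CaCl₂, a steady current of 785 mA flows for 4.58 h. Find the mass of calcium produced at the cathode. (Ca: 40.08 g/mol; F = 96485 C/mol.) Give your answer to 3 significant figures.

2.69 g

Q = 0.785 A × 16488 s = 12940 C
Moles of electrons = 12940 / 96485 = 0.1341 mol
Ca²⁺ + 2e⁻ → Ca, so n(Ca) = 0.1341 / 2 = 0.06705 mol
m = 0.06705 × 40.08 = 2.69 g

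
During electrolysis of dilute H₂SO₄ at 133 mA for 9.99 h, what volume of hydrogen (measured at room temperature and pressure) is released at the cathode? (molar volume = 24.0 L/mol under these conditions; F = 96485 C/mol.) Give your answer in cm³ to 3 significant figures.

Q = 0.133 A × 35964 s = 4783 C
Moles of electrons = 4783 / 96485 = 0.04957 mol
2H⁺ + 2e⁻ → H₂, so n(H₂) = 0.04957 / 2 = 0.02479 mol
V = 0.02479 × 24.0 = 0.5950 L
= 595 cm³

595 cm³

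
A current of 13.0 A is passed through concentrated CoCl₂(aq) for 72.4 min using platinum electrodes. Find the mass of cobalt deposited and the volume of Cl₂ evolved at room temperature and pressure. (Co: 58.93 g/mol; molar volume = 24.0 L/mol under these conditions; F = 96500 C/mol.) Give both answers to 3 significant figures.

17.2 g Co; 7.02 L Cl₂

Q = 13.0 × 4344 = 56470 C; n(e⁻) = 56470 / 96500 = 0.5852 mol
Cathode: Co²⁺ + 2e⁻ → Co → n(Co) = 0.5852/2 = 0.2926 mol → 17.2 g
Anode: 2Cl⁻ → Cl₂ + 2e⁻ → n(Cl₂) = 0.5852/2 = 0.2926 mol → 7.02 L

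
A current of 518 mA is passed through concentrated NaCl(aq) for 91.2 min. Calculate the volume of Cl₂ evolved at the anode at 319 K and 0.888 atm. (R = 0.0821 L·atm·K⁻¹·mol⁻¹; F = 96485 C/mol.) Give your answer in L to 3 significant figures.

Q = 0.518 A × 5472 s = 2834 C
n(e⁻) = Q/F = 2834/96485 = 0.02937 mol
2Cl⁻ → Cl₂ + 2e⁻, so n(Cl₂) = 0.02937 / 2 = 0.01469 mol
V = nRT/P = 0.01469 × 0.0821 × 319 / 0.888 = 0.4333 L

0.433 L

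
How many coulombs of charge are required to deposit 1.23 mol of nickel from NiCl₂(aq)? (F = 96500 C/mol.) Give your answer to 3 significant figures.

2.37×10^5 C

Ni²⁺ + 2e⁻ → Ni, so n(e⁻) = 2 × 1.23 = 2.460 mol
Q = 2.460 × 96500 = 2.374×10^5 C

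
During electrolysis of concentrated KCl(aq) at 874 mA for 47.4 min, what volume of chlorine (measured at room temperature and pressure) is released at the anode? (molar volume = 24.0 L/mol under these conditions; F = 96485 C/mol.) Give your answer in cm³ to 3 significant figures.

Charge passed = 0.874 × 2844 = 2486 C
n(e⁻) = Q/F = 2486/96485 = 0.02577 mol
2Cl⁻ → Cl₂ + 2e⁻, so n(Cl₂) = 0.02577 / 2 = 0.01289 mol
V = 0.01289 × 24.0 = 0.3094 L
= 309 cm³

309 cm³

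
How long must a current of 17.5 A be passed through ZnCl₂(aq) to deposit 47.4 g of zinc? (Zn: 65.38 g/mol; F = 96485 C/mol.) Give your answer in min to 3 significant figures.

133 min

n(Zn) = 47.4 / 65.38 = 0.7250 mol
Zn²⁺ + 2e⁻ → Zn, so n(e⁻) = 2 × 0.7250 = 1.450 mol
Q = 1.450 × 96485 = 1.399×10^5 C
t = Q / I = 1.399×10^5 / 17.5 = 7994 s = 133 min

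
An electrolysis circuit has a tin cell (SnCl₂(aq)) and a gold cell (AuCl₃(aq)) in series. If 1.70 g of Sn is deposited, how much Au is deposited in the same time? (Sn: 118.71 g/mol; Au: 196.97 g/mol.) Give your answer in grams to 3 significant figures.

n(Sn) = 1.70 / 118.71 = 0.01432 mol
Sn²⁺ + 2e⁻ → Sn, so n(e⁻) = 2 × 0.01432 = 0.02864 mol
Since the cells are in series, n(e⁻) in the Au cell is also 0.02864 mol.
Au³⁺ + 3e⁻ → Au, so n(Au) = 0.02864 / 3 = 0.009547 mol
m(Au) = 0.009547 × 196.97 = 1.88 g

1.88 g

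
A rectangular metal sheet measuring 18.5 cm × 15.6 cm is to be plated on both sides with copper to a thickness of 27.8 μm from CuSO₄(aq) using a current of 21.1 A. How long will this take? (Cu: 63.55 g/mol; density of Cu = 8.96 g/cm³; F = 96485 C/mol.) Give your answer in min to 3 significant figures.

34.5 min

Plated area = 2 × 18.5 × 15.6 = 577.2 cm²
Volume = 577.2 × 27.8×10⁻⁴ cm = 1.605 cm³
m(Cu) = 1.605 × 8.96 = 14.38 g
n(Cu) = 14.38 / 63.55 = 0.2263 mol; n(e⁻) = 2 × 0.2263 = 0.4526 mol
Q = 0.4526 × 96485 = 43670 C
t = 43670 / 21.1 = 2070 s = 34.5 min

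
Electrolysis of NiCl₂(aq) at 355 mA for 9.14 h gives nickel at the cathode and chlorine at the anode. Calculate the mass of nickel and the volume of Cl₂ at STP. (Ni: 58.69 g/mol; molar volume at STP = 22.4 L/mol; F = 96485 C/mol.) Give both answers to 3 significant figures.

Q = 0.355 × 32904 = 11680 C; n(e⁻) = 11680 / 96485 = 0.1211 mol
Cathode: Ni²⁺ + 2e⁻ → Ni → n(Ni) = 0.1211/2 = 0.06055 mol → 3.55 g
Anode: 2Cl⁻ → Cl₂ + 2e⁻ → n(Cl₂) = 0.1211/2 = 0.06055 mol → 1.36 L

3.55 g Ni; 1.36 L Cl₂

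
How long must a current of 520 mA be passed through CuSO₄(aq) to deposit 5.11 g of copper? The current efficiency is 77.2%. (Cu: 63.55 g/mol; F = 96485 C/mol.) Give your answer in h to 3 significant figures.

n(Cu) = 5.11 / 63.55 = 0.08041 mol
Cu²⁺ + 2e⁻ → Cu, so n(e⁻) = 2 × 0.08041 = 0.1608 mol
Q = 0.1608 × 96485 / 0.772 = 20100 C
t = Q / I = 20100 / 0.520 = 38650 s = 10.7 h

10.7 h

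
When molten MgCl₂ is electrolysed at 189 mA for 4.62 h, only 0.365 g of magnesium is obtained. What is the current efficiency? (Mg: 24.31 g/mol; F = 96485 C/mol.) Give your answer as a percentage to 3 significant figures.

Q = 0.189 × 16632 = 3143 C
n(e⁻) = 3143 / 96485 = 0.03258 mol
Mg²⁺ + 2e⁻ → Mg, so theoretical n(Mg) = 0.01629 mol → 0.3960 g
Efficiency = 0.365 / 0.3960 = 0.9217 = 92.2%

92.2%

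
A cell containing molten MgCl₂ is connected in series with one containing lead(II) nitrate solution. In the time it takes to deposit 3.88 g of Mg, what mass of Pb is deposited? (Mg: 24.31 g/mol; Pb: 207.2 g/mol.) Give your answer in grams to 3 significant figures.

33.1 g

n(Mg) = 3.88 / 24.31 = 0.1596 mol
Mg²⁺ + 2e⁻ → Mg, so n(e⁻) = 2 × 0.1596 = 0.3192 mol
Since the cells are in series, n(e⁻) in the Pb cell is also 0.3192 mol.
Pb²⁺ + 2e⁻ → Pb, so n(Pb) = 0.3192 / 2 = 0.1596 mol
m(Pb) = 0.1596 × 207.2 = 33.1 g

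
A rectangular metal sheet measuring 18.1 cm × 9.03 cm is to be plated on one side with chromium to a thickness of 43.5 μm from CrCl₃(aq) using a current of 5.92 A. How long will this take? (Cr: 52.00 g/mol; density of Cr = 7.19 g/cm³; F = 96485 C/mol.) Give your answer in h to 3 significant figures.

1.34 h

Plated area = 18.1 × 9.03 = 163.4 cm²
Volume = 163.4 × 43.5×10⁻⁴ cm = 0.7108 cm³
m(Cr) = 0.7108 × 7.19 = 5.111 g
n(Cr) = 5.111 / 52.00 = 0.09829 mol; n(e⁻) = 3 × 0.09829 = 0.2949 mol
Q = 0.2949 × 96485 = 28450 C
t = 28450 / 5.92 = 4806 s = 1.34 h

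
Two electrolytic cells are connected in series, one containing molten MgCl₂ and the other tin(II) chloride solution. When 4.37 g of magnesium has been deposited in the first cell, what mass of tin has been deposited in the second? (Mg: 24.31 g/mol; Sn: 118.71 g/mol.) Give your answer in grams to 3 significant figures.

21.3 g

n(Mg) = 4.37 / 24.31 = 0.1798 mol
Mg²⁺ + 2e⁻ → Mg, so n(e⁻) = 2 × 0.1798 = 0.3596 mol
The cells are in series, so the same charge (and hence the same n(e⁻) = 0.3596 mol) passes through both.
Sn²⁺ + 2e⁻ → Sn, so n(Sn) = 0.3596 / 2 = 0.1798 mol
m(Sn) = 0.1798 × 118.71 = 21.3 g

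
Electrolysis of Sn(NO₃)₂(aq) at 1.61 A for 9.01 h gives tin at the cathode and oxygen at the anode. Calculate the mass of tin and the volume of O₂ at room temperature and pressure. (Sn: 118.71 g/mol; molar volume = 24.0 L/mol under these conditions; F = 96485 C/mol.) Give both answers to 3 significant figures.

Q = 1.61 × 32436 = 52220 C; n(e⁻) = 52220 / 96485 = 0.5412 mol
Cathode: Sn²⁺ + 2e⁻ → Sn → n(Sn) = 0.5412/2 = 0.2706 mol → 32.1 g
Anode: 2H₂O → O₂ + 4H⁺ + 4e⁻ → n(O₂) = 0.5412/4 = 0.1353 mol → 3.25 L

32.1 g Sn; 3.25 L O₂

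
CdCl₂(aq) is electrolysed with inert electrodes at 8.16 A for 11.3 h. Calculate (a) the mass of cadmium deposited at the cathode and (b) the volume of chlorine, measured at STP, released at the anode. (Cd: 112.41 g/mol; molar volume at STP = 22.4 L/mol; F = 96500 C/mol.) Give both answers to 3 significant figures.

Q = 8.16 × 40680 = 3.319×10^5 C; n(e⁻) = 3.319×10^5 / 96500 = 3.439 mol
Cathode: Cd²⁺ + 2e⁻ → Cd → n(Cd) = 3.439/2 = 1.720 mol → 193 g
Anode: 2Cl⁻ → Cl₂ + 2e⁻ → n(Cl₂) = 3.439/2 = 1.720 mol → 38.5 L

193 g Cd; 38.5 L Cl₂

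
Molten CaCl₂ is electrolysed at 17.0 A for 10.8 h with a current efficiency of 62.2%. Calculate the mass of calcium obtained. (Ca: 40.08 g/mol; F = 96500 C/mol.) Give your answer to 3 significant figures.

Q = 17.0 × 38880 = 6.610×10^5 C
n(e⁻) = 6.610×10^5 / 96500 = 6.850 mol
Ca²⁺ + 2e⁻ → Ca, so theoretical m(Ca) = 3.425 × 40.08 = 137.3 g
Actual mass = 62.2% × 137.3 = 85.4 g

85.4 g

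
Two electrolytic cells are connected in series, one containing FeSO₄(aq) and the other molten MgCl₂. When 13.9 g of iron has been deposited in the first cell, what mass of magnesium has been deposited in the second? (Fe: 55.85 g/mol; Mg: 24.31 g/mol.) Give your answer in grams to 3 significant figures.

6.05 g

n(Fe) = 13.9 / 55.85 = 0.2489 mol
Fe²⁺ + 2e⁻ → Fe, so n(e⁻) = 2 × 0.2489 = 0.4978 mol
In series, the same 0.4978 mol of electrons flows through the second cell.
Mg²⁺ + 2e⁻ → Mg, so n(Mg) = 0.4978 / 2 = 0.2489 mol
m(Mg) = 0.2489 × 24.31 = 6.05 g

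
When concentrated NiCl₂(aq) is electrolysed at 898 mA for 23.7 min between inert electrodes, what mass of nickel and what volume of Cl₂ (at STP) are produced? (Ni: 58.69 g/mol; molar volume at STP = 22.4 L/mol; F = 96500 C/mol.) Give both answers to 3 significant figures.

0.388 g Ni; 0.148 L Cl₂

Q = 0.898 × 1422 = 1277 C; n(e⁻) = 1277 / 96500 = 0.01323 mol
Cathode: Ni²⁺ + 2e⁻ → Ni → n(Ni) = 0.01323/2 = 0.006615 mol → 0.388 g
Anode: 2Cl⁻ → Cl₂ + 2e⁻ → n(Cl₂) = 0.01323/2 = 0.006615 mol → 0.148 L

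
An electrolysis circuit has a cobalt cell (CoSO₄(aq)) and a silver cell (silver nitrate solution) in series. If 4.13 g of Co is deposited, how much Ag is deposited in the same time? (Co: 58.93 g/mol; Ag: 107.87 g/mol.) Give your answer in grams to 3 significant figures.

15.1 g

n(Co) = 4.13 / 58.93 = 0.07008 mol
Co²⁺ + 2e⁻ → Co, so n(e⁻) = 2 × 0.07008 = 0.1402 mol
The cells are in series, so the same charge (and hence the same n(e⁻) = 0.1402 mol) passes through both.
Ag⁺ + e⁻ → Ag, so n(Ag) = 0.1402 mol
m(Ag) = 0.1402 × 107.87 = 15.1 g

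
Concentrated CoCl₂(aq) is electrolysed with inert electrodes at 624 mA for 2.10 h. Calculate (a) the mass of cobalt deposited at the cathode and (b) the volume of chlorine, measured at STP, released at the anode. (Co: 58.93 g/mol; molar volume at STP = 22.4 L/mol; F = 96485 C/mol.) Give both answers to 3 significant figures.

1.44 g Co; 0.548 L Cl₂

Q = 0.624 × 7560 = 4717 C; n(e⁻) = 4717 / 96485 = 0.04889 mol
Cathode: Co²⁺ + 2e⁻ → Co → n(Co) = 0.04889/2 = 0.02445 mol → 1.44 g
Anode: 2Cl⁻ → Cl₂ + 2e⁻ → n(Cl₂) = 0.04889/2 = 0.02445 mol → 0.548 L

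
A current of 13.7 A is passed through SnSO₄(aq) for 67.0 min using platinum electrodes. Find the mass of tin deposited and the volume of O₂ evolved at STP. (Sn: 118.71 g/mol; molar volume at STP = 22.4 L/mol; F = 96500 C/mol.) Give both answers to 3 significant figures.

33.9 g Sn; 3.20 L O₂

Q = 13.7 × 4020 = 55070 C; n(e⁻) = 55070 / 96500 = 0.5707 mol
Cathode: Sn²⁺ + 2e⁻ → Sn → n(Sn) = 0.5707/2 = 0.2854 mol → 33.9 g
Anode: 2H₂O → O₂ + 4H⁺ + 4e⁻ → n(O₂) = 0.5707/4 = 0.1427 mol → 3.20 L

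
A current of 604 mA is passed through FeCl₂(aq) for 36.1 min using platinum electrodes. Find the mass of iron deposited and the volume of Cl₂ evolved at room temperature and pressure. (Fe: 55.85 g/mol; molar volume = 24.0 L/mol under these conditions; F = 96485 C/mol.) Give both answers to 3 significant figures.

Q = 0.604 × 2166 = 1308 C; n(e⁻) = 1308 / 96485 = 0.01356 mol
Cathode: Fe²⁺ + 2e⁻ → Fe → n(Fe) = 0.01356/2 = 0.006780 mol → 0.379 g
Anode: 2Cl⁻ → Cl₂ + 2e⁻ → n(Cl₂) = 0.01356/2 = 0.006780 mol → 0.163 L

0.379 g Fe; 0.163 L Cl₂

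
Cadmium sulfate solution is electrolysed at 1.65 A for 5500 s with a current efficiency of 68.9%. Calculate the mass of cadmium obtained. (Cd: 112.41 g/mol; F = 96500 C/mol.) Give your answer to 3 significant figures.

Q = 1.65 × 5500 = 9075 C
n(e⁻) = 9075 / 96500 = 0.09404 mol
Cd²⁺ + 2e⁻ → Cd, so theoretical m(Cd) = 0.04702 × 112.41 = 5.286 g
Actual mass = 68.9% × 5.286 = 3.64 g

3.64 g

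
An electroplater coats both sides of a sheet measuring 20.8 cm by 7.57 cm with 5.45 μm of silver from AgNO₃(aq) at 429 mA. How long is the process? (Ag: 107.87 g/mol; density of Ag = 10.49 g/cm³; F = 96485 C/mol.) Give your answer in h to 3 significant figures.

Plated area = 2 × 20.8 × 7.57 = 314.9 cm²
Volume = 314.9 × 5.45×10⁻⁴ cm = 0.1716 cm³
m(Ag) = 0.1716 × 10.49 = 1.800 g
n(Ag) = 1.800 / 107.87 = 0.01669 mol; n(e⁻) = 0.01669 mol
Q = 0.01669 × 96485 = 1610 C
t = 1610 / 0.429 = 3753 s = 1.04 h

1.04 h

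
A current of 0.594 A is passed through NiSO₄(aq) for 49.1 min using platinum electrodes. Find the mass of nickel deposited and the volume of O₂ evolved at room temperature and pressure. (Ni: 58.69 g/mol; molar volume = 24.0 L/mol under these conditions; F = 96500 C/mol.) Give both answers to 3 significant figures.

0.532 g Ni; 0.109 L O₂

Q = 0.594 × 2946 = 1750 C; n(e⁻) = 1750 / 96500 = 0.01813 mol
Cathode: Ni²⁺ + 2e⁻ → Ni → n(Ni) = 0.01813/2 = 0.009065 mol → 0.532 g
Anode: 2H₂O → O₂ + 4H⁺ + 4e⁻ → n(O₂) = 0.01813/4 = 0.004533 mol → 0.109 L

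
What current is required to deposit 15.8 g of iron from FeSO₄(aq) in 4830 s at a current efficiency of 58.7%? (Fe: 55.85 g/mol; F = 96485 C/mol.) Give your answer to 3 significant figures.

n(Fe) = 15.8 / 55.85 = 0.2829 mol
Fe²⁺ + 2e⁻ → Fe, so n(e⁻) = 2 × 0.2829 = 0.5658 mol
Q = 0.5658 × 96485 / 0.587 = 93000 C
I = Q / t = 93000 / 4830 s = 19.3 A

19.3 A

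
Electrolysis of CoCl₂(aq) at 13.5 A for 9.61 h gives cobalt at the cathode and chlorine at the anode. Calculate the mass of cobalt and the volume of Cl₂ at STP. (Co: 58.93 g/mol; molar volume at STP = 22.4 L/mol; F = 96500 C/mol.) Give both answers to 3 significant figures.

143 g Co; 54.2 L Cl₂

Q = 13.5 × 34596 = 4.670×10^5 C; n(e⁻) = 4.670×10^5 / 96500 = 4.839 mol
Cathode: Co²⁺ + 2e⁻ → Co → n(Co) = 4.839/2 = 2.420 mol → 143 g
Anode: 2Cl⁻ → Cl₂ + 2e⁻ → n(Cl₂) = 4.839/2 = 2.420 mol → 54.2 L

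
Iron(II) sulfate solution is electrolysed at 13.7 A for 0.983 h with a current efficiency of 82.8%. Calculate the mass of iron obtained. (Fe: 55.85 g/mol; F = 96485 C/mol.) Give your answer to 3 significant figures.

Q = 13.7 × 3538.8 = 48480 C
n(e⁻) = 48480 / 96485 = 0.5025 mol
Fe²⁺ + 2e⁻ → Fe, so theoretical m(Fe) = 0.2513 × 55.85 = 14.04 g
Actual mass = 82.8% × 14.04 = 11.6 g

11.6 g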